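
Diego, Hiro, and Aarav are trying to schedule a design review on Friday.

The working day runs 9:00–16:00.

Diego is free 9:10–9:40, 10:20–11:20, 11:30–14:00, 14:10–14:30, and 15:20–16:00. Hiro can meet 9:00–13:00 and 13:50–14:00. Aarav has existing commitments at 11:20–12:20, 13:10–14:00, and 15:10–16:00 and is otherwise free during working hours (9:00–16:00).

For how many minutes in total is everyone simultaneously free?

Aarav free within 09:00–16:00: 09:00–11:20, 12:20–13:10, 14:00–15:10.
Diego ∩ Hiro: 09:10–09:40, 10:20–11:20, 11:30–13:00, 13:50–14:00.
Diego ∩ Hiro ∩ Aarav: 09:10–09:40, 10:20–11:20, 12:20–13:00.
Total common minutes: 30 + 60 + 40 = 130.

130 minutes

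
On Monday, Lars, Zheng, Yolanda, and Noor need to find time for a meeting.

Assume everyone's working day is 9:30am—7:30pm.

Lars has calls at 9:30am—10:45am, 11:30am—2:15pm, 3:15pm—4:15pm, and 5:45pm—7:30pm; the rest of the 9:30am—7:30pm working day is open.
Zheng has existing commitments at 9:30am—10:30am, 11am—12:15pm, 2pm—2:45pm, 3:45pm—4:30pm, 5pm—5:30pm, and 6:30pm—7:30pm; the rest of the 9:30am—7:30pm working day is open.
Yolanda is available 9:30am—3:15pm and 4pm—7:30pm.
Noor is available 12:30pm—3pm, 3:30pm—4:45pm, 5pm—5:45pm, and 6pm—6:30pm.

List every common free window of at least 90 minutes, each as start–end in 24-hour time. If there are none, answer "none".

Lars free within 09:30–19:30: 10:45–11:30, 14:15–15:15, 16:15–17:45.
Zheng free within 09:30–19:30: 10:30–11:00, 12:15–14:00, 14:45–15:45, 16:30–17:00, 17:30–18:30.
Lars ∩ Zheng: 10:45–11:00, 14:45–15:15, 16:30–17:00, 17:30–17:45.
Lars ∩ Zheng ∩ Yolanda: 10:45–11:00, 14:45–15:15, 16:30–17:00, 17:30–17:45.
Lars ∩ Zheng ∩ Yolanda ∩ Noor: 14:45–15:00, 16:30–16:45, 17:30–17:45.
Windows ≥ 90 min: (none).

none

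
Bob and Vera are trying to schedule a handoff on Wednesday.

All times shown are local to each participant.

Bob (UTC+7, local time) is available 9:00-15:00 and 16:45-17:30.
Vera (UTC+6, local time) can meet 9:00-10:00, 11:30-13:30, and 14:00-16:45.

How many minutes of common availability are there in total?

Bob → UTC: 02:00–08:00, 09:45–10:30.
Vera → UTC: 03:00–04:00, 05:30–07:30, 08:00–10:45.
Bob ∩ Vera: 03:00–04:00, 05:30–07:30, 09:45–10:30.
Total common minutes: 60 + 120 + 45 = 225.

225 minutes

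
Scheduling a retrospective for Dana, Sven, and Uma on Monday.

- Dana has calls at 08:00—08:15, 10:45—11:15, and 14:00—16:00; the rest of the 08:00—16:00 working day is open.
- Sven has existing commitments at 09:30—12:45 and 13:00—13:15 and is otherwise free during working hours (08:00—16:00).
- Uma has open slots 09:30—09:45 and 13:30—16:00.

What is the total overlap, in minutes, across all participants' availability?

30 minutes

Dana free within 08:00–16:00: 08:15–10:45, 11:15–14:00.
Sven free within 08:00–16:00: 08:00–09:30, 12:45–13:00, 13:15–16:00.
Dana ∩ Sven: 08:15–09:30, 12:45–13:00, 13:15–14:00.
Dana ∩ Sven ∩ Uma: 13:30–14:00.
Total common minutes: 30.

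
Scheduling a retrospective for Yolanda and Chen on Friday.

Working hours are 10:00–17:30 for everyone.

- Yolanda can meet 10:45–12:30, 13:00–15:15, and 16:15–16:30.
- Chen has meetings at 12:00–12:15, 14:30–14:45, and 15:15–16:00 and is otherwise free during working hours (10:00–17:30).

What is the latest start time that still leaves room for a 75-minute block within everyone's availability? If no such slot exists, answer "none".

13:15

Chen free within 10:00–17:30: 10:00–12:00, 12:15–14:30, 14:45–15:15, 16:00–17:30.
Yolanda ∩ Chen: 10:45–12:00, 12:15–12:30, 13:00–14:30, 14:45–15:15, 16:15–16:30.
Windows ≥ 75 min: 10:45–12:00, 13:00–14:30.
Latest start in the last window 13:00–14:30 is 14:30 − 75 min = 13:15.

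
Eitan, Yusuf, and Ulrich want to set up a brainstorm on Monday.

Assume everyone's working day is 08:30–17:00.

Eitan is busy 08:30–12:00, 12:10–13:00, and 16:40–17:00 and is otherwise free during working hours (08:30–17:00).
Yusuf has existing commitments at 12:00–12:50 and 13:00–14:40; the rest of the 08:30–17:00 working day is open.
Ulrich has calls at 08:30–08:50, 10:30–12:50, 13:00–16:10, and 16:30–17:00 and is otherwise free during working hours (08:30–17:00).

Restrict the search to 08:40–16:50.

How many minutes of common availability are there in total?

20 minutes

Eitan free within 08:30–17:00: 12:00–12:10, 13:00–16:40.
Yusuf free within 08:30–17:00: 08:30–12:00, 12:50–13:00, 14:40–17:00.
Ulrich free within 08:30–17:00: 08:50–10:30, 12:50–13:00, 16:10–16:30.
Eitan ∩ Yusuf: 14:40–16:40.
Eitan ∩ Yusuf ∩ Ulrich: 16:10–16:30.
Restricted to 08:40–16:50: 16:10–16:30.
Total common minutes: 20.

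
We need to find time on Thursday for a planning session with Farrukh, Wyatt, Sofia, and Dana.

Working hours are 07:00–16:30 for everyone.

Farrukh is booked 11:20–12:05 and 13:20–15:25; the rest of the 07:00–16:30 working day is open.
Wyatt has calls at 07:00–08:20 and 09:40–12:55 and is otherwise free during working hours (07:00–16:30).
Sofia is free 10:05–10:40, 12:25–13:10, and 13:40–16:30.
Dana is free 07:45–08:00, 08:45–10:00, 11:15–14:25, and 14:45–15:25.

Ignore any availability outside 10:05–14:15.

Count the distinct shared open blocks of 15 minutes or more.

Farrukh free within 07:00–16:30: 07:00–11:20, 12:05–13:20, 15:25–16:30.
Wyatt free within 07:00–16:30: 08:20–09:40, 12:55–16:30.
Farrukh ∩ Wyatt: 08:20–09:40, 12:55–13:20, 15:25–16:30.
Farrukh ∩ Wyatt ∩ Sofia: 12:55–13:10, 15:25–16:30.
Farrukh ∩ Wyatt ∩ Sofia ∩ Dana: 12:55–13:10.
Restricted to 10:05–14:15: 12:55–13:10.
Windows ≥ 15 min: 12:55–13:10.
That's 1 window.

1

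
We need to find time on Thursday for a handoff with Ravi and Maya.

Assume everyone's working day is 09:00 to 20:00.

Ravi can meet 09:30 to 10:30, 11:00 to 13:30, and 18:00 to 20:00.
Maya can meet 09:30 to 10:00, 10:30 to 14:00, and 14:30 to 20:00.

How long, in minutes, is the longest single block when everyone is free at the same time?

Ravi ∩ Maya: 09:30–10:00, 11:00–13:30, 18:00–20:00.
Common window lengths: 30, 150, 120 min; longest is 150.

150 minutes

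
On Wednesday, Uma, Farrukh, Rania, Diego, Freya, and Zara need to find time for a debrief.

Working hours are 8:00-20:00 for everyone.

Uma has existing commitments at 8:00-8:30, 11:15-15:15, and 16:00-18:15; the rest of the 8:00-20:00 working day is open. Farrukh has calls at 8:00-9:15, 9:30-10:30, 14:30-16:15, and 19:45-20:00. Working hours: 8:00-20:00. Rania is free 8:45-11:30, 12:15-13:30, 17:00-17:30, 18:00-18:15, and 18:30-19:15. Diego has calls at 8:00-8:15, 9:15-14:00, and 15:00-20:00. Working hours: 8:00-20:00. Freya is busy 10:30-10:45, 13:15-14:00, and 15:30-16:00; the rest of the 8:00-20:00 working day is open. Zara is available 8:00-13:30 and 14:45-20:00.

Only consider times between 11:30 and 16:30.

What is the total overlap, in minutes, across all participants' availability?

0 minutes

Uma free within 08:00–20:00: 08:30–11:15, 15:15–16:00, 18:15–20:00.
Farrukh free within 08:00–20:00: 09:15–09:30, 10:30–14:30, 16:15–19:45.
Diego free within 08:00–20:00: 08:15–09:15, 14:00–15:00.
Freya free within 08:00–20:00: 08:00–10:30, 10:45–13:15, 14:00–15:30, 16:00–20:00.
Uma ∩ Farrukh: 09:15–09:30, 10:30–11:15, 18:15–19:45.
Uma ∩ Farrukh ∩ Rania: 09:15–09:30, 10:30–11:15, 18:30–19:15.
Uma ∩ Farrukh ∩ Rania ∩ Diego: (none).
Uma ∩ Farrukh ∩ Rania ∩ Diego ∩ Freya: (none).
Uma ∩ Farrukh ∩ Rania ∩ Diego ∩ Freya ∩ Zara: (none).
Restricted to 11:30–16:30: (none).
Total common minutes: 0.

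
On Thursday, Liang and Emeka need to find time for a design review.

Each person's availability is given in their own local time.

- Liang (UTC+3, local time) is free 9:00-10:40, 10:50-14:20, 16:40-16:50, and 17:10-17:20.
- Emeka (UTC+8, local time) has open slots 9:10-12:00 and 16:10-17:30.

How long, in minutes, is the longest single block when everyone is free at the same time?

80 minutes

Liang → UTC: 06:00–07:40, 07:50–11:20, 13:40–13:50, 14:10–14:20.
Emeka → UTC: 01:10–04:00, 08:10–09:30.
Liang ∩ Emeka: 08:10–09:30.
Single common window of 80 minutes.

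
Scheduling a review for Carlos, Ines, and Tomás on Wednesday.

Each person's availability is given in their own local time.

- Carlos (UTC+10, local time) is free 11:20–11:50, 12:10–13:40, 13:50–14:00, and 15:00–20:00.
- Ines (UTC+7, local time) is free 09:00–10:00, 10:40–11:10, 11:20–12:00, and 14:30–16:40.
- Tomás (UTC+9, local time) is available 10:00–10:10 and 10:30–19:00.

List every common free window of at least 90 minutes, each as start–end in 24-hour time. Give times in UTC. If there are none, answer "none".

07:30–09:40

Carlos → UTC: 01:20–01:50, 02:10–03:40, 03:50–04:00, 05:00–10:00.
Ines → UTC: 02:00–03:00, 03:40–04:10, 04:20–05:00, 07:30–09:40.
Tomás → UTC: 01:00–01:10, 01:30–10:00.
Carlos ∩ Ines: 02:10–03:00, 03:50–04:00, 07:30–09:40.
Carlos ∩ Ines ∩ Tomás: 02:10–03:00, 03:50–04:00, 07:30–09:40.
Windows ≥ 90 min: 07:30–09:40.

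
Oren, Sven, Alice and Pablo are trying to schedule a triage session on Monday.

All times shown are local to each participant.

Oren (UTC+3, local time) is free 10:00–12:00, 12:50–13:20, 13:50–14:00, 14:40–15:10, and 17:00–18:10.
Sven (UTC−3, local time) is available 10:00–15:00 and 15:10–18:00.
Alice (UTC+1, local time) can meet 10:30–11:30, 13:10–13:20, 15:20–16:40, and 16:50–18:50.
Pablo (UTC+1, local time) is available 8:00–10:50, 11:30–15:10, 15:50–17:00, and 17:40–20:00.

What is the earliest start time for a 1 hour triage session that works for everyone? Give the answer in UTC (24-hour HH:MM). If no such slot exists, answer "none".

Oren → UTC: 07:00–09:00, 09:50–10:20, 10:50–11:00, 11:40–12:10, 14:00–15:10.
Sven → UTC: 13:00–18:00, 18:10–21:00.
Alice → UTC: 09:30–10:30, 12:10–12:20, 14:20–15:40, 15:50–17:50.
Pablo → UTC: 07:00–09:50, 10:30–14:10, 14:50–16:00, 16:40–19:00.
Oren ∩ Sven: 14:00–15:10.
Oren ∩ Sven ∩ Alice: 14:20–15:10.
Oren ∩ Sven ∩ Alice ∩ Pablo: 14:50–15:10.
Windows ≥ 60 min: (none).

none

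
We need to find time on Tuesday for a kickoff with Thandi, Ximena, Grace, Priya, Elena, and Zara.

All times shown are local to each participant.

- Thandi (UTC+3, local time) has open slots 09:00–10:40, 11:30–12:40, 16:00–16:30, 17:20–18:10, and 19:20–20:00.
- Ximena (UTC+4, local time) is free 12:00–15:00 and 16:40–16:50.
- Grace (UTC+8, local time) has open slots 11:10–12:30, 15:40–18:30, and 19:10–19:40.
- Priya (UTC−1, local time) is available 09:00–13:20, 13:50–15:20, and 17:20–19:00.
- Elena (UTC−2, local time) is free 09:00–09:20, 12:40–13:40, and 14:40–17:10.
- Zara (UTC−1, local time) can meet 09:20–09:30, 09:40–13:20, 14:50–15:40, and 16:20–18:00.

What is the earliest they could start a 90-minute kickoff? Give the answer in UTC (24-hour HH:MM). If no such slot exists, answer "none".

Thandi → UTC: 06:00–07:40, 08:30–09:40, 13:00–13:30, 14:20–15:10, 16:20–17:00.
Ximena → UTC: 08:00–11:00, 12:40–12:50.
Grace → UTC: 03:10–04:30, 07:40–10:30, 11:10–11:40.
Priya → UTC: 10:00–14:20, 14:50–16:20, 18:20–20:00.
Elena → UTC: 11:00–11:20, 14:40–15:40, 16:40–19:10.
Zara → UTC: 10:20–10:30, 10:40–14:20, 15:50–16:40, 17:20–19:00.
Thandi ∩ Ximena: 08:30–09:40.
Thandi ∩ Ximena ∩ Grace: 08:30–09:40.
Thandi ∩ Ximena ∩ Grace ∩ Priya: (none).
Thandi ∩ Ximena ∩ Grace ∩ Priya ∩ Elena: (none).
Thandi ∩ Ximena ∩ Grace ∩ Priya ∩ Elena ∩ Zara: (none).
Windows ≥ 90 min: (none).

none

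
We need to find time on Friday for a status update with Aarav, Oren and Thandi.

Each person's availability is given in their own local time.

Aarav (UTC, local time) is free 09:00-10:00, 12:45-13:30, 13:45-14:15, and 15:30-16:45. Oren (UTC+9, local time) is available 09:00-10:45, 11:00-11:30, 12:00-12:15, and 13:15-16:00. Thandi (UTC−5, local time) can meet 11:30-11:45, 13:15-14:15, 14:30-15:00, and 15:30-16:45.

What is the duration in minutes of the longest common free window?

0 minutes

Aarav → UTC: 09:00–10:00, 12:45–13:30, 13:45–14:15, 15:30–16:45.
Oren → UTC: 00:00–01:45, 02:00–02:30, 03:00–03:15, 04:15–07:00.
Thandi → UTC: 16:30–16:45, 18:15–19:15, 19:30–20:00, 20:30–21:45.
Aarav ∩ Oren: (none).
Aarav ∩ Oren ∩ Thandi: (none).
No common window.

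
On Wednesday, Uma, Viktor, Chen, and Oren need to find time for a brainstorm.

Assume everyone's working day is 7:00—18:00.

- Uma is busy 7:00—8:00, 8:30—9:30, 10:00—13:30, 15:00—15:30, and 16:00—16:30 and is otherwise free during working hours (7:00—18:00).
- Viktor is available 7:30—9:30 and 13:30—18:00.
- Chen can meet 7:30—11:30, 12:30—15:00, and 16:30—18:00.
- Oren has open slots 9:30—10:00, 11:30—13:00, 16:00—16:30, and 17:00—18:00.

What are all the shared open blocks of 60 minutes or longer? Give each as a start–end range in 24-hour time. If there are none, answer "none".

17:00–18:00

Uma free within 07:00–18:00: 08:00–08:30, 09:30–10:00, 13:30–15:00, 15:30–16:00, 16:30–18:00.
Uma ∩ Viktor: 08:00–08:30, 13:30–15:00, 15:30–16:00, 16:30–18:00.
Uma ∩ Viktor ∩ Chen: 08:00–08:30, 13:30–15:00, 16:30–18:00.
Uma ∩ Viktor ∩ Chen ∩ Oren: 17:00–18:00.
Windows ≥ 60 min: 17:00–18:00.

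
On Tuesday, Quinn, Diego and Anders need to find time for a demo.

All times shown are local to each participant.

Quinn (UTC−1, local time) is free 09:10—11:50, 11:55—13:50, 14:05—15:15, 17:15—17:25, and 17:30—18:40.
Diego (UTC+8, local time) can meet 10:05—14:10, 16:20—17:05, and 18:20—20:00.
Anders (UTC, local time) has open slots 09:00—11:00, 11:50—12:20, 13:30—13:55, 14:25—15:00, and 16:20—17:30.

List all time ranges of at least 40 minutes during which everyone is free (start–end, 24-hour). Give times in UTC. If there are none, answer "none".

Quinn → UTC: 10:10–12:50, 12:55–14:50, 15:05–16:15, 18:15–18:25, 18:30–19:40.
Diego → UTC: 02:05–06:10, 08:20–09:05, 10:20–12:00.
Anders → UTC: 09:00–11:00, 11:50–12:20, 13:30–13:55, 14:25–15:00, 16:20–17:30.
Quinn ∩ Diego: 10:20–12:00.
Quinn ∩ Diego ∩ Anders: 10:20–11:00, 11:50–12:00.
Windows ≥ 40 min: 10:20–11:00.

10:20–11:00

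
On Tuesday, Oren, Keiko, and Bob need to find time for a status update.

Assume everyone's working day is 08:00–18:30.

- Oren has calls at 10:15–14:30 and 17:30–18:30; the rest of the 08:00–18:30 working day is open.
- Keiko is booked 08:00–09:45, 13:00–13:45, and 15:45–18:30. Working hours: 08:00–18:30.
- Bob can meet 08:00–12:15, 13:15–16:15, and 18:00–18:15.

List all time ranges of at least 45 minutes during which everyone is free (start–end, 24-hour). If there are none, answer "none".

Oren free within 08:00–18:30: 08:00–10:15, 14:30–17:30.
Keiko free within 08:00–18:30: 09:45–13:00, 13:45–15:45.
Oren ∩ Keiko: 09:45–10:15, 14:30–15:45.
Oren ∩ Keiko ∩ Bob: 09:45–10:15, 14:30–15:45.
Windows ≥ 45 min: 14:30–15:45.

14:30–15:45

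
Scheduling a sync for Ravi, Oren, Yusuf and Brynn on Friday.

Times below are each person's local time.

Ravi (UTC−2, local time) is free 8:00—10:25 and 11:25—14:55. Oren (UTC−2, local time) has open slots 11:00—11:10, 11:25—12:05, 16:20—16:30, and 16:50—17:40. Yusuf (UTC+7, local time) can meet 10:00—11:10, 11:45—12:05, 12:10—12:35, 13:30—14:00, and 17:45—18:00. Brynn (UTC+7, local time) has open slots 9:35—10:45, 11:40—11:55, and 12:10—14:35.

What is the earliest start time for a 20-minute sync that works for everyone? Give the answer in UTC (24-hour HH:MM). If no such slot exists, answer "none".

none

Ravi → UTC: 10:00–12:25, 13:25–16:55.
Oren → UTC: 13:00–13:10, 13:25–14:05, 18:20–18:30, 18:50–19:40.
Yusuf → UTC: 03:00–04:10, 04:45–05:05, 05:10–05:35, 06:30–07:00, 10:45–11:00.
Brynn → UTC: 02:35–03:45, 04:40–04:55, 05:10–07:35.
Ravi ∩ Oren: 13:25–14:05.
Ravi ∩ Oren ∩ Yusuf: (none).
Ravi ∩ Oren ∩ Yusuf ∩ Brynn: (none).
Windows ≥ 20 min: (none).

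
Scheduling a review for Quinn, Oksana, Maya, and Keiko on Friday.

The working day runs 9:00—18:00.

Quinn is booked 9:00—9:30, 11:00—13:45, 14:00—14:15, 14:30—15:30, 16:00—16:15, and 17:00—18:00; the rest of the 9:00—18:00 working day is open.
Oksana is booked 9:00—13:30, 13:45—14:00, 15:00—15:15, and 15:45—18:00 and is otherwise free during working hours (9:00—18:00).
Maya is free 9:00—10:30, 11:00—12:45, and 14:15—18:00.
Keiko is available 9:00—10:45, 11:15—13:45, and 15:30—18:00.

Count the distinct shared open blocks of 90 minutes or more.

Quinn free within 09:00–18:00: 09:30–11:00, 13:45–14:00, 14:15–14:30, 15:30–16:00, 16:15–17:00.
Oksana free within 09:00–18:00: 13:30–13:45, 14:00–15:00, 15:15–15:45.
Quinn ∩ Oksana: 14:15–14:30, 15:30–15:45.
Quinn ∩ Oksana ∩ Maya: 14:15–14:30, 15:30–15:45.
Quinn ∩ Oksana ∩ Maya ∩ Keiko: 15:30–15:45.
Windows ≥ 90 min: (none).
That's 0 windows.

0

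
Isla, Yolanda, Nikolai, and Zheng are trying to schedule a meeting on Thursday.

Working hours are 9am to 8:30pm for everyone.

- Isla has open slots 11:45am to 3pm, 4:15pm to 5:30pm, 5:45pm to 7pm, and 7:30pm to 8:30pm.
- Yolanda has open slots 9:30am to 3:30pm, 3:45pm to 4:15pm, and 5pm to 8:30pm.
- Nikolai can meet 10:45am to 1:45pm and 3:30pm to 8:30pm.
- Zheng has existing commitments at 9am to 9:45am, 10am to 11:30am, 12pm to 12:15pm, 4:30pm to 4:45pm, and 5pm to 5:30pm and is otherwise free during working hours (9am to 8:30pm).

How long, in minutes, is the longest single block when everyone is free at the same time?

90 minutes

Zheng free within 09:00–20:30: 09:45–10:00, 11:30–12:00, 12:15–16:30, 16:45–17:00, 17:30–20:30.
Isla ∩ Yolanda: 11:45–15:00, 17:00–17:30, 17:45–19:00, 19:30–20:30.
Isla ∩ Yolanda ∩ Nikolai: 11:45–13:45, 17:00–17:30, 17:45–19:00, 19:30–20:30.
Isla ∩ Yolanda ∩ Nikolai ∩ Zheng: 11:45–12:00, 12:15–13:45, 17:45–19:00, 19:30–20:30.
Common window lengths: 15, 90, 75, 60 min; longest is 90.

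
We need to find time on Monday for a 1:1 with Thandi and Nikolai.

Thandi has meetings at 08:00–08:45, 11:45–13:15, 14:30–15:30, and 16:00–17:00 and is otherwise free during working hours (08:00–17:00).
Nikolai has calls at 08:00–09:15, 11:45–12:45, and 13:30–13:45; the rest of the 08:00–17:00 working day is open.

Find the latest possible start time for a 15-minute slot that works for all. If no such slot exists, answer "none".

Thandi free within 08:00–17:00: 08:45–11:45, 13:15–14:30, 15:30–16:00.
Nikolai free within 08:00–17:00: 09:15–11:45, 12:45–13:30, 13:45–17:00.
Thandi ∩ Nikolai: 09:15–11:45, 13:15–13:30, 13:45–14:30, 15:30–16:00.
Windows ≥ 15 min: 09:15–11:45, 13:15–13:30, 13:45–14:30, 15:30–16:00.
Latest start in the last window 15:30–16:00 is 16:00 − 15 min = 15:45.

15:45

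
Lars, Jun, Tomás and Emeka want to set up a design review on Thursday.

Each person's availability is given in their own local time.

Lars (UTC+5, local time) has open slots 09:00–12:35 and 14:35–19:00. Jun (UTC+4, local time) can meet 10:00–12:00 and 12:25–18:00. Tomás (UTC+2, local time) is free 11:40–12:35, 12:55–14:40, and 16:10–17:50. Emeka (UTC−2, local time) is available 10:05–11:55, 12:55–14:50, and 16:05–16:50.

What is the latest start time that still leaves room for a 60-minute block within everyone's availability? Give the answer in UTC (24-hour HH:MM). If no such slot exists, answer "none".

Lars → UTC: 04:00–07:35, 09:35–14:00.
Jun → UTC: 06:00–08:00, 08:25–14:00.
Tomás → UTC: 09:40–10:35, 10:55–12:40, 14:10–15:50.
Emeka → UTC: 12:05–13:55, 14:55–16:50, 18:05–18:50.
Lars ∩ Jun: 06:00–07:35, 09:35–14:00.
Lars ∩ Jun ∩ Tomás: 09:40–10:35, 10:55–12:40.
Lars ∩ Jun ∩ Tomás ∩ Emeka: 12:05–12:40.
Windows ≥ 60 min: (none).

none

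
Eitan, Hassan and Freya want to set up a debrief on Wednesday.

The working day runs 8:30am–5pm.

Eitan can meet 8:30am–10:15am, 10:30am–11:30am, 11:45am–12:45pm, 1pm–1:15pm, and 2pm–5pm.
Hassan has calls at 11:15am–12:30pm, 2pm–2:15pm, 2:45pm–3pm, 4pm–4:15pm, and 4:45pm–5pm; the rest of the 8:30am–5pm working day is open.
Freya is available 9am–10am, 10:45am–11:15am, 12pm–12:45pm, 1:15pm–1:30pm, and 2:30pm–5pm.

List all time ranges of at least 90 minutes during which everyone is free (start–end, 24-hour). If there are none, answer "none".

none

Hassan free within 08:30–17:00: 08:30–11:15, 12:30–14:00, 14:15–14:45, 15:00–16:00, 16:15–16:45.
Eitan ∩ Hassan: 08:30–10:15, 10:30–11:15, 12:30–12:45, 13:00–13:15, 14:15–14:45, 15:00–16:00, 16:15–16:45.
Eitan ∩ Hassan ∩ Freya: 09:00–10:00, 10:45–11:15, 12:30–12:45, 14:30–14:45, 15:00–16:00, 16:15–16:45.
Windows ≥ 90 min: (none).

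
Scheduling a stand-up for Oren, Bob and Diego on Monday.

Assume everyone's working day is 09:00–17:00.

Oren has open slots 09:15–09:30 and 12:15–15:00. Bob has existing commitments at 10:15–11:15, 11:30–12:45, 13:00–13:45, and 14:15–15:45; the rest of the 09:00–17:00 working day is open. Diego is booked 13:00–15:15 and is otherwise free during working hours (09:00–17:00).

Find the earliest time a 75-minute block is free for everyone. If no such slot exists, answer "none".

none

Bob free within 09:00–17:00: 09:00–10:15, 11:15–11:30, 12:45–13:00, 13:45–14:15, 15:45–17:00.
Diego free within 09:00–17:00: 09:00–13:00, 15:15–17:00.
Oren ∩ Bob: 09:15–09:30, 12:45–13:00, 13:45–14:15.
Oren ∩ Bob ∩ Diego: 09:15–09:30, 12:45–13:00.
Windows ≥ 75 min: (none).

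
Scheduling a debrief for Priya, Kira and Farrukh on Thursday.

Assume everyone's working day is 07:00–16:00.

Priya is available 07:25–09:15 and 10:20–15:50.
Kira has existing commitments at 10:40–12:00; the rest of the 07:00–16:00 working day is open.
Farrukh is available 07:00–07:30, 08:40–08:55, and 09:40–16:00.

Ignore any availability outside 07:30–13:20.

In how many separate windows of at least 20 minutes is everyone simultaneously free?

Kira free within 07:00–16:00: 07:00–10:40, 12:00–16:00.
Priya ∩ Kira: 07:25–09:15, 10:20–10:40, 12:00–15:50.
Priya ∩ Kira ∩ Farrukh: 07:25–07:30, 08:40–08:55, 10:20–10:40, 12:00–15:50.
Restricted to 07:30–13:20: 08:40–08:55, 10:20–10:40, 12:00–13:20.
Windows ≥ 20 min: 10:20–10:40, 12:00–13:20.
That's 2 windows.

2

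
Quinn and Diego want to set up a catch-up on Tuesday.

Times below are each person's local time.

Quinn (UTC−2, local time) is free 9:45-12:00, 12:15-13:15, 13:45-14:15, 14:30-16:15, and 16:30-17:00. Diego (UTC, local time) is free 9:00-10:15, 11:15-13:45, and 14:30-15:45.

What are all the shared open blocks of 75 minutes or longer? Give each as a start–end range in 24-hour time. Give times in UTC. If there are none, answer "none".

11:45–13:45

Quinn → UTC: 11:45–14:00, 14:15–15:15, 15:45–16:15, 16:30–18:15, 18:30–19:00.
Diego → UTC: 09:00–10:15, 11:15–13:45, 14:30–15:45.
Quinn ∩ Diego: 11:45–13:45, 14:30–15:15.
Windows ≥ 75 min: 11:45–13:45.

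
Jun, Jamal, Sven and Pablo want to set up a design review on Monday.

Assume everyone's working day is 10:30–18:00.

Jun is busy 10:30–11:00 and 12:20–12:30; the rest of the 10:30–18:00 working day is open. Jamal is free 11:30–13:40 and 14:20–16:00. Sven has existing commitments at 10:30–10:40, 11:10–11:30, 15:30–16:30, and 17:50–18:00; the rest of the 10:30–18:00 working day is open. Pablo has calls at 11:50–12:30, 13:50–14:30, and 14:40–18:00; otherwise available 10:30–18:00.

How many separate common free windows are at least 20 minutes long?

Jun free within 10:30–18:00: 11:00–12:20, 12:30–18:00.
Sven free within 10:30–18:00: 10:40–11:10, 11:30–15:30, 16:30–17:50.
Pablo free within 10:30–18:00: 10:30–11:50, 12:30–13:50, 14:30–14:40.
Jun ∩ Jamal: 11:30–12:20, 12:30–13:40, 14:20–16:00.
Jun ∩ Jamal ∩ Sven: 11:30–12:20, 12:30–13:40, 14:20–15:30.
Jun ∩ Jamal ∩ Sven ∩ Pablo: 11:30–11:50, 12:30–13:40, 14:30–14:40.
Windows ≥ 20 min: 11:30–11:50, 12:30–13:40.
That's 2 windows.

2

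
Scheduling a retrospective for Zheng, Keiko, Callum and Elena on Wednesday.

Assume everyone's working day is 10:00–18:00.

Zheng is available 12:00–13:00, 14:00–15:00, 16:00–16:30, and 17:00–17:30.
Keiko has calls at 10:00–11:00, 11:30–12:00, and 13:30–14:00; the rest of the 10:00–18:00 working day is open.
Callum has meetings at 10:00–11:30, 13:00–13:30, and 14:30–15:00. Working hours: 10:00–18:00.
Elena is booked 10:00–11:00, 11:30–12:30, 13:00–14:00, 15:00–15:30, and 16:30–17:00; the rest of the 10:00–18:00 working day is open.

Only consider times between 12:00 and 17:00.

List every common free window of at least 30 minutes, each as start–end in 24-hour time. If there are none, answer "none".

12:30–13:00, 14:00–14:30, 16:00–16:30

Keiko free within 10:00–18:00: 11:00–11:30, 12:00–13:30, 14:00–18:00.
Callum free within 10:00–18:00: 11:30–13:00, 13:30–14:30, 15:00–18:00.
Elena free within 10:00–18:00: 11:00–11:30, 12:30–13:00, 14:00–15:00, 15:30–16:30, 17:00–18:00.
Zheng ∩ Keiko: 12:00–13:00, 14:00–15:00, 16:00–16:30, 17:00–17:30.
Zheng ∩ Keiko ∩ Callum: 12:00–13:00, 14:00–14:30, 16:00–16:30, 17:00–17:30.
Zheng ∩ Keiko ∩ Callum ∩ Elena: 12:30–13:00, 14:00–14:30, 16:00–16:30, 17:00–17:30.
Restricted to 12:00–17:00: 12:30–13:00, 14:00–14:30, 16:00–16:30.
Windows ≥ 30 min: 12:30–13:00, 14:00–14:30, 16:00–16:30.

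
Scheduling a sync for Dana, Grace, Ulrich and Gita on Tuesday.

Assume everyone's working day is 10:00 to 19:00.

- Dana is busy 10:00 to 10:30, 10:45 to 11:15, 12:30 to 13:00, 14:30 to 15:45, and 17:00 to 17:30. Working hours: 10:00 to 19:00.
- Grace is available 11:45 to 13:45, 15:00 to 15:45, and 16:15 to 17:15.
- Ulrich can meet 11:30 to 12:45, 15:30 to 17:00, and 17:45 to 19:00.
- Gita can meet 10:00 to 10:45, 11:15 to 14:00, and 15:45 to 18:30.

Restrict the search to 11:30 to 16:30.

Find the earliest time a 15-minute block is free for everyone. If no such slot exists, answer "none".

11:45

Dana free within 10:00–19:00: 10:30–10:45, 11:15–12:30, 13:00–14:30, 15:45–17:00, 17:30–19:00.
Dana ∩ Grace: 11:45–12:30, 13:00–13:45, 16:15–17:00.
Dana ∩ Grace ∩ Ulrich: 11:45–12:30, 16:15–17:00.
Dana ∩ Grace ∩ Ulrich ∩ Gita: 11:45–12:30, 16:15–17:00.
Restricted to 11:30–16:30: 11:45–12:30, 16:15–16:30.
Windows ≥ 15 min: 11:45–12:30, 16:15–16:30.
Earliest such window starts at 11:45.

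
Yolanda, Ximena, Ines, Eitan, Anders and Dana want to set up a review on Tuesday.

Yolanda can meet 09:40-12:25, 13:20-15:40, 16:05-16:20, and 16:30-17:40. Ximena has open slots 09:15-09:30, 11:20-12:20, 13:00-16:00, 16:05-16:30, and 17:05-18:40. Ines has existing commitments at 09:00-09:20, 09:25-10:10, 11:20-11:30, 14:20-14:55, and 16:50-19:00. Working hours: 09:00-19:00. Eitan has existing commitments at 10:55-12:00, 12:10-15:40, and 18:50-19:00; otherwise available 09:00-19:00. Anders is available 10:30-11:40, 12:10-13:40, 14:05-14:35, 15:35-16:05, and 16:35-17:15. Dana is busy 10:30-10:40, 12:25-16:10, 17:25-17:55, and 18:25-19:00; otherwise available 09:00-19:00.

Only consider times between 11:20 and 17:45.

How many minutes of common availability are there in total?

Ines free within 09:00–19:00: 09:20–09:25, 10:10–11:20, 11:30–14:20, 14:55–16:50.
Eitan free within 09:00–19:00: 09:00–10:55, 12:00–12:10, 15:40–18:50.
Dana free within 09:00–19:00: 09:00–10:30, 10:40–12:25, 16:10–17:25, 17:55–18:25.
Yolanda ∩ Ximena: 11:20–12:20, 13:20–15:40, 16:05–16:20, 17:05–17:40.
Yolanda ∩ Ximena ∩ Ines: 11:30–12:20, 13:20–14:20, 14:55–15:40, 16:05–16:20.
Yolanda ∩ Ximena ∩ Ines ∩ Eitan: 12:00–12:10, 16:05–16:20.
Yolanda ∩ Ximena ∩ Ines ∩ Eitan ∩ Anders: (none).
Yolanda ∩ Ximena ∩ Ines ∩ Eitan ∩ Anders ∩ Dana: (none).
Restricted to 11:20–17:45: (none).
Total common minutes: 0.

0 minutes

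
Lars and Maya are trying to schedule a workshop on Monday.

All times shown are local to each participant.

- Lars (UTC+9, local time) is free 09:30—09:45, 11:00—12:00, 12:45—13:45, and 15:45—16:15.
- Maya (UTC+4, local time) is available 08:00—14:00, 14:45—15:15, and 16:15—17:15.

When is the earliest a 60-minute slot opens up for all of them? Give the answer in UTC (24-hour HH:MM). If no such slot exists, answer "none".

none

Lars → UTC: 00:30–00:45, 02:00–03:00, 03:45–04:45, 06:45–07:15.
Maya → UTC: 04:00–10:00, 10:45–11:15, 12:15–13:15.
Lars ∩ Maya: 04:00–04:45, 06:45–07:15.
Windows ≥ 60 min: (none).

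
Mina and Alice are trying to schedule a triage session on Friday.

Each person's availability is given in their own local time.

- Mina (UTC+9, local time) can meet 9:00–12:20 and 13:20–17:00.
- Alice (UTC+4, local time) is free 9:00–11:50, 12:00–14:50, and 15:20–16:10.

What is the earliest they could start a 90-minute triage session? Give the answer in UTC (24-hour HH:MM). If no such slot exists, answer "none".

05:00

Mina → UTC: 00:00–03:20, 04:20–08:00.
Alice → UTC: 05:00–07:50, 08:00–10:50, 11:20–12:10.
Mina ∩ Alice: 05:00–07:50.
Windows ≥ 90 min: 05:00–07:50.
Earliest such window starts at 05:00.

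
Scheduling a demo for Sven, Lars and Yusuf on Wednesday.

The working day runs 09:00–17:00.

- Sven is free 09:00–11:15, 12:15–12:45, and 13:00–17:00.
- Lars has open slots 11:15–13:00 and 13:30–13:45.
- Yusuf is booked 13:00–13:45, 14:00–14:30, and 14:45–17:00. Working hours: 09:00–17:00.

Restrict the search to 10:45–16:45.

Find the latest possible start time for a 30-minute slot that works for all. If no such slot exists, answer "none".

Yusuf free within 09:00–17:00: 09:00–13:00, 13:45–14:00, 14:30–14:45.
Sven ∩ Lars: 12:15–12:45, 13:30–13:45.
Sven ∩ Lars ∩ Yusuf: 12:15–12:45.
Restricted to 10:45–16:45: 12:15–12:45.
Windows ≥ 30 min: 12:15–12:45.
Latest start in the last window 12:15–12:45 is 12:45 − 30 min = 12:15.

12:15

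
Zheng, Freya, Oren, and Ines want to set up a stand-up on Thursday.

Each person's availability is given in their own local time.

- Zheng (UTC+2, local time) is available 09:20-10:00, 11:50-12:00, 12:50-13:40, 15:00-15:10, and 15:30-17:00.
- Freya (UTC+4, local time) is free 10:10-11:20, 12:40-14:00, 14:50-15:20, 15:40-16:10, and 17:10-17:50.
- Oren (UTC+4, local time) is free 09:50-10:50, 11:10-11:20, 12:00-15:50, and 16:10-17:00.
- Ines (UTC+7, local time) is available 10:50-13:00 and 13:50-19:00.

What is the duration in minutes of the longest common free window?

Zheng → UTC: 07:20–08:00, 09:50–10:00, 10:50–11:40, 13:00–13:10, 13:30–15:00.
Freya → UTC: 06:10–07:20, 08:40–10:00, 10:50–11:20, 11:40–12:10, 13:10–13:50.
Oren → UTC: 05:50–06:50, 07:10–07:20, 08:00–11:50, 12:10–13:00.
Ines → UTC: 03:50–06:00, 06:50–12:00.
Zheng ∩ Freya: 09:50–10:00, 10:50–11:20, 13:30–13:50.
Zheng ∩ Freya ∩ Oren: 09:50–10:00, 10:50–11:20.
Zheng ∩ Freya ∩ Oren ∩ Ines: 09:50–10:00, 10:50–11:20.
Common window lengths: 10, 30 min; longest is 30.

30 minutes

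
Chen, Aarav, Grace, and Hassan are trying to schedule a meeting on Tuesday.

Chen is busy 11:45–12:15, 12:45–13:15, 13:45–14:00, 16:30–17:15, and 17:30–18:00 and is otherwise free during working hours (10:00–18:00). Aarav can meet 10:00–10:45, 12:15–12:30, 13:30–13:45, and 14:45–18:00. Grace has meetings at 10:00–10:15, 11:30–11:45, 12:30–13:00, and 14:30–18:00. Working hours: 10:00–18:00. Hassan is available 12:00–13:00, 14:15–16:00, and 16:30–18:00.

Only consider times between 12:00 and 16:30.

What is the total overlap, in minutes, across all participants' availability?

Chen free within 10:00–18:00: 10:00–11:45, 12:15–12:45, 13:15–13:45, 14:00–16:30, 17:15–17:30.
Grace free within 10:00–18:00: 10:15–11:30, 11:45–12:30, 13:00–14:30.
Chen ∩ Aarav: 10:00–10:45, 12:15–12:30, 13:30–13:45, 14:45–16:30, 17:15–17:30.
Chen ∩ Aarav ∩ Grace: 10:15–10:45, 12:15–12:30, 13:30–13:45.
Chen ∩ Aarav ∩ Grace ∩ Hassan: 12:15–12:30.
Restricted to 12:00–16:30: 12:15–12:30.
Total common minutes: 15.

15 minutes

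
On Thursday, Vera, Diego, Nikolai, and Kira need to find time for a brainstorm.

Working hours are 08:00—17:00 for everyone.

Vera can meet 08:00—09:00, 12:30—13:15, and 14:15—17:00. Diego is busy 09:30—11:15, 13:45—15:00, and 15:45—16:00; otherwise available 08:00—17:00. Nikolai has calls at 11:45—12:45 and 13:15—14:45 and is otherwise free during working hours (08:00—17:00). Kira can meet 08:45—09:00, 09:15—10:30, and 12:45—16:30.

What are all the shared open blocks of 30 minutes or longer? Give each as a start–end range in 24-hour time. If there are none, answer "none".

Diego free within 08:00–17:00: 08:00–09:30, 11:15–13:45, 15:00–15:45, 16:00–17:00.
Nikolai free within 08:00–17:00: 08:00–11:45, 12:45–13:15, 14:45–17:00.
Vera ∩ Diego: 08:00–09:00, 12:30–13:15, 15:00–15:45, 16:00–17:00.
Vera ∩ Diego ∩ Nikolai: 08:00–09:00, 12:45–13:15, 15:00–15:45, 16:00–17:00.
Vera ∩ Diego ∩ Nikolai ∩ Kira: 08:45–09:00, 12:45–13:15, 15:00–15:45, 16:00–16:30.
Windows ≥ 30 min: 12:45–13:15, 15:00–15:45, 16:00–16:30.

12:45–13:15, 15:00–15:45, 16:00–16:30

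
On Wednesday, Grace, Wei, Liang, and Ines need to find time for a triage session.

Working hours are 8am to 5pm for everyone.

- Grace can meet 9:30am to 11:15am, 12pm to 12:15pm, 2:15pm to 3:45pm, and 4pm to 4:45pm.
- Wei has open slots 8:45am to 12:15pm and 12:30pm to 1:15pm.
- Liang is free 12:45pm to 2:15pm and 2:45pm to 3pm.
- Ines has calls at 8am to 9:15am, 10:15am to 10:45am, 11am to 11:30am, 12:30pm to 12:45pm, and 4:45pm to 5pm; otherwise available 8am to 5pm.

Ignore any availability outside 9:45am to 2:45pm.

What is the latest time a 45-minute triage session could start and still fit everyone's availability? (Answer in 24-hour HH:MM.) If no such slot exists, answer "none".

none

Ines free within 08:00–17:00: 09:15–10:15, 10:45–11:00, 11:30–12:30, 12:45–16:45.
Grace ∩ Wei: 09:30–11:15, 12:00–12:15.
Grace ∩ Wei ∩ Liang: (none).
Grace ∩ Wei ∩ Liang ∩ Ines: (none).
Restricted to 09:45–14:45: (none).
Windows ≥ 45 min: (none).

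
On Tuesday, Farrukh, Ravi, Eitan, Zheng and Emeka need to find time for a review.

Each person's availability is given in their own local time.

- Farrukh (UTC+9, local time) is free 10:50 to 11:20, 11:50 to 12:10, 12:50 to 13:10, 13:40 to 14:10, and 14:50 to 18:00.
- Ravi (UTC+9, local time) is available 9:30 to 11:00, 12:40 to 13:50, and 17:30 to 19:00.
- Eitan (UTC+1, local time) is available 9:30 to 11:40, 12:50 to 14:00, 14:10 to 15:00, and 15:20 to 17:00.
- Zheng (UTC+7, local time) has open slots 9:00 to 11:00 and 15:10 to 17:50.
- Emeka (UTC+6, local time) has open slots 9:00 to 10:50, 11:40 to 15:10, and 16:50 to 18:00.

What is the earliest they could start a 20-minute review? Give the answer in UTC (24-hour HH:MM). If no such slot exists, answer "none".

08:30

Farrukh → UTC: 01:50–02:20, 02:50–03:10, 03:50–04:10, 04:40–05:10, 05:50–09:00.
Ravi → UTC: 00:30–02:00, 03:40–04:50, 08:30–10:00.
Eitan → UTC: 08:30–10:40, 11:50–13:00, 13:10–14:00, 14:20–16:00.
Zheng → UTC: 02:00–04:00, 08:10–10:50.
Emeka → UTC: 03:00–04:50, 05:40–09:10, 10:50–12:00.
Farrukh ∩ Ravi: 01:50–02:00, 03:50–04:10, 04:40–04:50, 08:30–09:00.
Farrukh ∩ Ravi ∩ Eitan: 08:30–09:00.
Farrukh ∩ Ravi ∩ Eitan ∩ Zheng: 08:30–09:00.
Farrukh ∩ Ravi ∩ Eitan ∩ Zheng ∩ Emeka: 08:30–09:00.
Windows ≥ 20 min: 08:30–09:00.
Earliest such window starts at 08:30.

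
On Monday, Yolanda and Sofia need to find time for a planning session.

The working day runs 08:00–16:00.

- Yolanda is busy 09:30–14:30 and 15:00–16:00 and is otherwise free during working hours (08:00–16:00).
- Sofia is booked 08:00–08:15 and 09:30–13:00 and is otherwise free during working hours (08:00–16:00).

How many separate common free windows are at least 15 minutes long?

2

Yolanda free within 08:00–16:00: 08:00–09:30, 14:30–15:00.
Sofia free within 08:00–16:00: 08:15–09:30, 13:00–16:00.
Yolanda ∩ Sofia: 08:15–09:30, 14:30–15:00.
Windows ≥ 15 min: 08:15–09:30, 14:30–15:00.
That's 2 windows.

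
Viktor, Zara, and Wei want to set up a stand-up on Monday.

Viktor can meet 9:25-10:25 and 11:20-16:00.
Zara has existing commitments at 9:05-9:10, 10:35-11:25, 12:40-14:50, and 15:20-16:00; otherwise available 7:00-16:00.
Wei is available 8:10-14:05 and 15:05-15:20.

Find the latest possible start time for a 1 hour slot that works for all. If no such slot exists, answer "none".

Zara free within 07:00–16:00: 07:00–09:05, 09:10–10:35, 11:25–12:40, 14:50–15:20.
Viktor ∩ Zara: 09:25–10:25, 11:25–12:40, 14:50–15:20.
Viktor ∩ Zara ∩ Wei: 09:25–10:25, 11:25–12:40, 15:05–15:20.
Windows ≥ 60 min: 09:25–10:25, 11:25–12:40.
Latest start in the last window 11:25–12:40 is 12:40 − 60 min = 11:40.

11:40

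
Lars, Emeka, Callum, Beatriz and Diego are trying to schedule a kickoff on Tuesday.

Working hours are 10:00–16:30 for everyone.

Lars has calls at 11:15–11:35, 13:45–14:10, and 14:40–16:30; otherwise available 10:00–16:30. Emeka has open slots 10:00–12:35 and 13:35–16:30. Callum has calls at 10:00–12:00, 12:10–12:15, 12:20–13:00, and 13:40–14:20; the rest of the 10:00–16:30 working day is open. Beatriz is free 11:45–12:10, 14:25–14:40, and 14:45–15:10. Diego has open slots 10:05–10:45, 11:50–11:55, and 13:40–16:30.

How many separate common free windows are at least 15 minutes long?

Lars free within 10:00–16:30: 10:00–11:15, 11:35–13:45, 14:10–14:40.
Callum free within 10:00–16:30: 12:00–12:10, 12:15–12:20, 13:00–13:40, 14:20–16:30.
Lars ∩ Emeka: 10:00–11:15, 11:35–12:35, 13:35–13:45, 14:10–14:40.
Lars ∩ Emeka ∩ Callum: 12:00–12:10, 12:15–12:20, 13:35–13:40, 14:20–14:40.
Lars ∩ Emeka ∩ Callum ∩ Beatriz: 12:00–12:10, 14:25–14:40.
Lars ∩ Emeka ∩ Callum ∩ Beatriz ∩ Diego: 14:25–14:40.
Windows ≥ 15 min: 14:25–14:40.
That's 1 window.

1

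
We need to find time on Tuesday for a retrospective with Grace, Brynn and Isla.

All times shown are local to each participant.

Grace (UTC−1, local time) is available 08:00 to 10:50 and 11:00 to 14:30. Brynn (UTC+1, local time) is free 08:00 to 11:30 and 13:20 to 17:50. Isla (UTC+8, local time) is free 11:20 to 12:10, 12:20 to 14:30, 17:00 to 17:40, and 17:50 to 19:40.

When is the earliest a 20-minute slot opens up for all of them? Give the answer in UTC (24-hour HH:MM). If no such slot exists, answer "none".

Grace → UTC: 09:00–11:50, 12:00–15:30.
Brynn → UTC: 07:00–10:30, 12:20–16:50.
Isla → UTC: 03:20–04:10, 04:20–06:30, 09:00–09:40, 09:50–11:40.
Grace ∩ Brynn: 09:00–10:30, 12:20–15:30.
Grace ∩ Brynn ∩ Isla: 09:00–09:40, 09:50–10:30.
Windows ≥ 20 min: 09:00–09:40, 09:50–10:30.
Earliest such window starts at 09:00.

09:00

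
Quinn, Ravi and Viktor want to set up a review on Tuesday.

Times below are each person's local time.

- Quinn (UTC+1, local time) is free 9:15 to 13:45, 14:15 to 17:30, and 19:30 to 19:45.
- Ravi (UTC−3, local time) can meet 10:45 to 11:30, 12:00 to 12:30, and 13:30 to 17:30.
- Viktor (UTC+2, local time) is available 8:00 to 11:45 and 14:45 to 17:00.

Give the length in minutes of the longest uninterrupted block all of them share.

45 minutes

Quinn → UTC: 08:15–12:45, 13:15–16:30, 18:30–18:45.
Ravi → UTC: 13:45–14:30, 15:00–15:30, 16:30–20:30.
Viktor → UTC: 06:00–09:45, 12:45–15:00.
Quinn ∩ Ravi: 13:45–14:30, 15:00–15:30, 18:30–18:45.
Quinn ∩ Ravi ∩ Viktor: 13:45–14:30.
Single common window of 45 minutes.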